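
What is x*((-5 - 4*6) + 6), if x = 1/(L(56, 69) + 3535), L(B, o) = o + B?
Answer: -23/3660 ≈ -0.0062842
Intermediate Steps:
L(B, o) = B + o
x = 1/3660 (x = 1/((56 + 69) + 3535) = 1/(125 + 3535) = 1/3660 ≈ 0.00027322)
x*((-5 - 4*6) + 6) = ((-5 - 4*6) + 6)/3660 = ((-5 - 24) + 6)/3660 = (-29 + 6)/3660 = (1/3660)*(-23) = -23/3660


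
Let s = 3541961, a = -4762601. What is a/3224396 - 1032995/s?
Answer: -20199731946581/11420684880556 ≈ -1.7687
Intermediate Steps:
a/3224396 - 1032995/s = -4762601/3224396 - 1032995/3541961 = -20199731946581/11420684880556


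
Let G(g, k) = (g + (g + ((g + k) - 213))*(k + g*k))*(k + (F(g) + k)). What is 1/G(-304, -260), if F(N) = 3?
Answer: 1/44028487228 ≈ 2.2713e-11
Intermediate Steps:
G(g, k) = (3 + 2*k)*(g + (k + g*k)*(-213 + k + 2*g)) (G(g, k) = (g + (g + ((g + k) - 213))*(k + g*k))*(k + (3 + k)) = (g + (g + (-213 + g + k))*(k + g*k))*(3 + 2*k) = (g + (-213 + k + 2*g)*(k + g*k))*(3 + 2*k) = (g + (k + g*k)*(-213 + k + 2*g))*(3 + 2*k) = (3 + 2*k)*(g + (k + g*k)*(-213 + k + 2*g)))
1/G(-304, -260) = 1/(-639*(-260) - 423*(-260)² + 2*(-260)³ + 3*(-304) - 631*(-304)*(-260) - 419*(-304)*(-260)² + 2*(-304)*(-260)³ + 4*(-304)²*(-260)² + 6*(-260)*(-304)²) = 1/(166140 - 423*67600 + 2*(-17576000) - 912 - 49874240 - 419*(-304)*67600 + 2*(-304)*(-17576000) + 4*92416*67600 + 6*(-260)*92416) = 1/(166140 - 28594800 - 35152000 - 912 - 49874240 + 8610617600 + 10686208000 + 24989286400 - 144168960) = 1/44028487228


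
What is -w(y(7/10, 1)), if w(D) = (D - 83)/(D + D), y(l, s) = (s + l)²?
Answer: 8011/578 ≈ 13.860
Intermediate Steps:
y(l, s) = (l + s)²
w(D) = (-83 + D)/(2*D) (w(D) = (-83 + D)/((2*D)) = (-83 + D)*(1/(2*D)) = (-83 + D)/(2*D))
-w(y(7/10, 1)) = -(-83 + (7/10 + 1)²)/(2*((7/10 + 1)²)) = -(-83 + (17/10)²)/(2*((17/10)²)) = -(-83 + 289/100)/(2*289/100) = -100*(-8011)/(2*289*100) = -1*(-8011/578) = 8011/578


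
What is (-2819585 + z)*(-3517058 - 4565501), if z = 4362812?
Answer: -12473223277893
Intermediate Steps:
(-2819585 + z)*(-3517058 - 4565501) = (-2819585 + 4362812)*(-3517058 - 4565501) = 1543227*(-8082559) = -12473223277893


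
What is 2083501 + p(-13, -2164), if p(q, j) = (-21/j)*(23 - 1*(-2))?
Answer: 4508696689/2164 ≈ 2.0835e+6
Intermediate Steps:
p(q, j) = -525/j (p(q, j) = (-21/j)*(23 + 2) = -21/j*25 = -525/j)
2083501 + p(-13, -2164) = 2083501 - 525/(-2164) = 2083501 - 525*(-1/2164) = 2083501 + 525/2164 = 4508696689/2164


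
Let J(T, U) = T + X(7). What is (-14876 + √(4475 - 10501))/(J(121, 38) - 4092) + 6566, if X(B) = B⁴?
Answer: 5161748/785 - I*√6026/1570 ≈ 6575.5 - 0.049444*I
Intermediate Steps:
J(T, U) = 2401 + T (J(T, U) = T + 7⁴ = T + 2401 = 2401 + T)
(-14876 + √(4475 - 10501))/(J(121, 38) - 4092) + 6566 = (-14876 + √(4475 - 10501))/((2401 + 121) - 4092) + 6566 = (-14876 + √(-6026))/(2522 - 4092) + 6566 = (-14876 + I*√6026)/(-1570) + 6566 = (-14876 + I*√6026)*(-1/1570) + 6566 = (7438/785 - I*√6026/1570) + 6566 = 5161748/785 - I*√6026/1570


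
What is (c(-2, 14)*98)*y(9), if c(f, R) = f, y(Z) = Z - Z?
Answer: 0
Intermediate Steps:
y(Z) = 0
(c(-2, 14)*98)*y(9) = -2*98*0 = -196*0 = 0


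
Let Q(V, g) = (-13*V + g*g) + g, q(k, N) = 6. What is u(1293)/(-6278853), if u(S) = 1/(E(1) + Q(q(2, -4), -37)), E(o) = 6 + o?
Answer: -1/7917633633 ≈ -1.2630e-10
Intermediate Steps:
Q(V, g) = g + g**2 - 13*V (Q(V, g) = (-13*V + g**2) + g = (g**2 - 13*V) + g = g + g**2 - 13*V)
u(S) = 1/1261 (u(S) = 1/((6 + 1) + (-37 + (-37)**2 - 13*6)) = 1/(7 + (-37 + 1369 - 78)) = 1/(7 + 1254) = 1/1261)
u(1293)/(-6278853) = (1/1261)/(-6278853) = (1/1261)*(-1/6278853) = -1/7917633633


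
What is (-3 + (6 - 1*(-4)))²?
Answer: 49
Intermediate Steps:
(-3 + (6 - 1*(-4)))² = (-3 + (6 + 4))² = (-3 + 10)² = 7² = 49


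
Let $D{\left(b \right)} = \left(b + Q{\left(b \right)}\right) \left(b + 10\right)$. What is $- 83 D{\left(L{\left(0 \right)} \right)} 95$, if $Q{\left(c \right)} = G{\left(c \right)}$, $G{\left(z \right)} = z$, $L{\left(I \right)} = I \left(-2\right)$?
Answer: $0$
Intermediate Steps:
$L{\left(I \right)} = - 2 I$
$Q{\left(c \right)} = c$
$D{\left(b \right)} = 2 b \left(10 + b\right)$ ($D{\left(b \right)} = \left(b + b\right) \left(b + 10\right) = 2 b \left(10 + b\right)$)
$- 83 D{\left(L{\left(0 \right)} \right)} 95 = - 83 \cdot 2 \left(\left(-2\right) 0\right) \left(10 - 0\right) 95 = - 83 \cdot 2 \cdot 0 \left(10 + 0\right) 95 = - 83 \cdot 2 \cdot 0 \cdot 10 \cdot 95 = \left(-83\right) 0 \cdot 95 = 0 \cdot 95 = 0$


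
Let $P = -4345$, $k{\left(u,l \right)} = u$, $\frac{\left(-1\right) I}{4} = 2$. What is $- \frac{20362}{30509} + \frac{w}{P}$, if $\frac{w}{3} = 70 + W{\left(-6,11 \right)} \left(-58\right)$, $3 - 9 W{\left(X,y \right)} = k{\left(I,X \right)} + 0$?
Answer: $- \frac{265174598}{397684815} \approx -0.6668$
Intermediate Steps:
$I = -8$ ($I = \left(-4\right) 2 = -8$)
$W{\left(X,y \right)} = \frac{11}{9}$ ($W{\left(X,y \right)} = \frac{1}{3} - \frac{-8 + 0}{9} = \frac{1}{3} - - \frac{8}{9} = \frac{1}{3} + \frac{8}{9} = \frac{11}{9}$)
$w = - \frac{8}{3}$ ($w = 3 \left(70 + \frac{11}{9} \left(-58\right)\right) = 3 \left(70 - \frac{638}{9}\right) = 3 \left(- \frac{8}{9}\right) = - \frac{8}{3} \approx -2.6667$)
$- \frac{20362}{30509} + \frac{w}{P} = - \frac{20362}{30509} - \frac{8}{3 \left(-4345\right)} = \left(-20362\right) \frac{1}{30509} - - \frac{8}{13035} = - \frac{20362}{30509} + \frac{8}{13035} = - \frac{265174598}{397684815}$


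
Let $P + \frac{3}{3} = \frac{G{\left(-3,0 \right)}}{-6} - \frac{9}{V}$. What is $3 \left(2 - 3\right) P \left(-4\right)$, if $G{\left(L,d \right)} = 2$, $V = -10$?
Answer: $- \frac{26}{5} \approx -5.2$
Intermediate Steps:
$P = - \frac{13}{30}$ ($P = -1 + \left(\frac{2}{-6} - \frac{9}{-10}\right) = -1 + \left(2 \left(- \frac{1}{6}\right) - - \frac{9}{10}\right) = -1 + \left(- \frac{1}{3} + \frac{9}{10}\right) = -1 + \frac{17}{30} = - \frac{13}{30} \approx -0.43333$)
$3 \left(2 - 3\right) P \left(-4\right) = 3 \left(2 - 3\right) \left(- \frac{13}{30}\right) \left(-4\right) = 3 \left(-1\right) \left(- \frac{13}{30}\right) \left(-4\right) = \left(-3\right) \left(- \frac{13}{30}\right) \left(-4\right) = \frac{13}{10} \left(-4\right) = - \frac{26}{5}$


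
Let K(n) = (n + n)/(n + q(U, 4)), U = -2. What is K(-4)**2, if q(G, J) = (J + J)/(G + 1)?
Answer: 4/9 ≈ 0.44444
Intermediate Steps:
q(G, J) = 2*J/(1 + G) (q(G, J) = (2*J)/(1 + G) = 2*J/(1 + G))
K(n) = 2*n/(-8 + n) (K(n) = (n + n)/(n + 2*4/(1 - 2)) = (2*n)/(n + 2*4/(-1)) = (2*n)/(n + 2*4*(-1)) = (2*n)/(n - 8) = (2*n)/(-8 + n) = 2*n/(-8 + n))
K(-4)**2 = (2*(-4)/(-8 - 4))**2 = (2*(-4)/(-12))**2 = (2*(-4)*(-1/12))**2 = (2/3)**2 = 4/9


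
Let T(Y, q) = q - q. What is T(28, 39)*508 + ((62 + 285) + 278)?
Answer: 625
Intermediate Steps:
T(Y, q) = 0
T(28, 39)*508 + ((62 + 285) + 278) = 0*508 + ((62 + 285) + 278) = 0 + (347 + 278) = 0 + 625 = 625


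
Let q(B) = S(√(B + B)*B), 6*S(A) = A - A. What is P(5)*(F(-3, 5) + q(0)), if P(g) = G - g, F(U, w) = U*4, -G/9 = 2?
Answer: 276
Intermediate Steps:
G = -18 (G = -9*2 = -18)
F(U, w) = 4*U
S(A) = 0 (S(A) = (A - A)/6 = (⅙)*0 = 0)
P(g) = -18 - g
q(B) = 0
P(5)*(F(-3, 5) + q(0)) = (-18 - 1*5)*(4*(-3) + 0) = (-18 - 5)*(-12 + 0) = -23*(-12) = 276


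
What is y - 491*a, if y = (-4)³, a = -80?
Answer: 39216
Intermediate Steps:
y = -64
y - 491*a = -64 - 491*(-80) = -64 + 39280 = 39216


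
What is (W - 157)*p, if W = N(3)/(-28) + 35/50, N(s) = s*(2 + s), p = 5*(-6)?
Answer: 65871/14 ≈ 4705.1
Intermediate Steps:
p = -30
W = 23/140 (W = (3*(2 + 3))/(-28) + 35/50 = (3*5)*(-1/28) + 35*(1/50) = 15*(-1/28) + 7/10 = -15/28 + 7/10 = 23/140 ≈ 0.16429)
(W - 157)*p = (23/140 - 157)*(-30) = -21957/140*(-30) = 65871/14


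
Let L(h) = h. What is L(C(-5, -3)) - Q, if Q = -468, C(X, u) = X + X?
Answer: 458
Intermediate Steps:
C(X, u) = 2*X
L(C(-5, -3)) - Q = 2*(-5) - 1*(-468) = -10 + 468 = 458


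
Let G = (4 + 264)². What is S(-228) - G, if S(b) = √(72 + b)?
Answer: -71824 + 2*I*√39 ≈ -71824.0 + 12.49*I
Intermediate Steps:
G = 71824 (G = 268² = 71824)
S(-228) - G = √(72 - 228) - 1*71824 = √(-156) - 71824 = 2*I*√39 - 71824 = -71824 + 2*I*√39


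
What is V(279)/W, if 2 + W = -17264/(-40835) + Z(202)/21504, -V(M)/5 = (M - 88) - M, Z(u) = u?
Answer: -193185484800/688368977 ≈ -280.64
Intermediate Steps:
V(M) = 440 (V(M) = -5*((M - 88) - M) = -5*((-88 + M) - M) = -5*(-88) = 440)
W = -688368977/439057920 (W = -2 + (-17264/(-40835) + 202/21504) = -2 + (-17264*(-1/40835) + 202*(1/21504)) = -2 + (17264/40835 + 101/10752) = -2 + 189746863/439057920 = -688368977/439057920 ≈ -1.5678)
V(279)/W = 440/(-688368977/439057920) = 440*(-439057920/688368977) = -193185484800/688368977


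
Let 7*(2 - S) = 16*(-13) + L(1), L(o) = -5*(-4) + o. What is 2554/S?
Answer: 17878/201 ≈ 88.945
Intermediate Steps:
L(o) = 20 + o
S = 201/7 (S = 2 - (16*(-13) + (20 + 1))/7 = 2 - (-208 + 21)/7 = 2 - 1/7*(-187) = 2 + 187/7 = 201/7 ≈ 28.714)
2554/S = 2554/(201/7) = 2554*(7/201) = 17878/201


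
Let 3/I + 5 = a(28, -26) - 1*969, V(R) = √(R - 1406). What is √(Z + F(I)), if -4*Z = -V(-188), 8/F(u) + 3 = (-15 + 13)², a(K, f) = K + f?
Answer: √(32 + I*√1594)/2 ≈ 3.2243 + 1.5478*I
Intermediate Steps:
V(R) = √(-1406 + R)
I = -1/324 (I = 3/(-5 + ((28 - 26) - 1*969)) = 3/(-5 + (2 - 969)) = 3/(-5 - 967) = 3/(-972) = 3*(-1/972) = -1/324 ≈ -0.0030864)
F(u) = 8 (F(u) = 8/(-3 + (-15 + 13)²) = 8/(-3 + (-2)²) = 8/(-3 + 4) = 8/1 = 8*1 = 8)
Z = I*√1594/4 (Z = -(-1)*√(-1406 - 188)/4 = -(-1)*√(-1594)/4 = -(-1)*I*√1594/4 = I*√1594/4 ≈ 9.9812*I)
√(Z + F(I)) = √(I*√1594/4 + 8) = √(8 + I*√1594/4)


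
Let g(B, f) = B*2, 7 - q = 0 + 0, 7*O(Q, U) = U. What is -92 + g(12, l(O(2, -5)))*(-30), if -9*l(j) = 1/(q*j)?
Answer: -812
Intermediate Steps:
O(Q, U) = U/7
q = 7 (q = 7 - (0 + 0) = 7 - 1*0 = 7 + 0 = 7)
l(j) = -1/(63*j) (l(j) = -1/(7*j)/9 = -1/(63*j))
g(B, f) = 2*B
-92 + g(12, l(O(2, -5)))*(-30) = -92 + (2*12)*(-30) = -92 + 24*(-30) = -92 - 720 = -812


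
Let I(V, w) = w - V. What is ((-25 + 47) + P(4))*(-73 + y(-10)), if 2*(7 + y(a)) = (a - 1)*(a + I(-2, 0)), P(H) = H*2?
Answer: -1080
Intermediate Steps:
P(H) = 2*H
y(a) = -7 + (-1 + a)*(2 + a)/2 (y(a) = -7 + ((a - 1)*(a + (0 - 1*(-2))))/2 = -7 + ((-1 + a)*(a + (0 + 2)))/2 = -7 + ((-1 + a)*(a + 2))/2 = -7 + ((-1 + a)*(2 + a))/2 = -7 + (-1 + a)*(2 + a)/2)
((-25 + 47) + P(4))*(-73 + y(-10)) = ((-25 + 47) + 2*4)*(-73 + (-8 + (½)*(-10) + (½)*(-10)²)) = (22 + 8)*(-73 + (-8 - 5 + (½)*100)) = 30*(-73 + (-8 - 5 + 50)) = 30*(-73 + 37) = 30*(-36) = -1080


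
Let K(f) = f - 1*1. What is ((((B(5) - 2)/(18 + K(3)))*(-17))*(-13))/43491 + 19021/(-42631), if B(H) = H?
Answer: -5505527289/12360432140 ≈ -0.44542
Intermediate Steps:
K(f) = -1 + f (K(f) = f - 1 = -1 + f)
((((B(5) - 2)/(18 + K(3)))*(-17))*(-13))/43491 + 19021/(-42631) = ((((5 - 2)/(18 + (-1 + 3)))*(-17))*(-13))/43491 + 19021/(-42631) = (((3/(18 + 2))*(-17))*(-13))*(1/43491) + 19021*(-1/42631) = (((3/20)*(-17))*(-13))*(1/43491) - 19021/42631 = -51/20*(-13)*(1/43491) - 19021/42631 = (663/20)*(1/43491) - 19021/42631 = 221/289940 - 19021/42631 = -5505527289/12360432140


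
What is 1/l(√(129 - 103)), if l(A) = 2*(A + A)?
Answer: √26/104 ≈ 0.049029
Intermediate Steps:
l(A) = 4*A (l(A) = 2*(2*A) = 4*A)
1/l(√(129 - 103)) = 1/(4*√(129 - 103)) = 1/(4*√26) = √26/104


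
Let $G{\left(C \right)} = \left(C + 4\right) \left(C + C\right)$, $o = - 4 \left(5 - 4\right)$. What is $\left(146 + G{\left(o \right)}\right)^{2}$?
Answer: $21316$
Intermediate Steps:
$o = -4$ ($o = \left(-4\right) 1 = -4$)
$G{\left(C \right)} = 2 C \left(4 + C\right)$ ($G{\left(C \right)} = \left(4 + C\right) 2 C = 2 C \left(4 + C\right)$)
$\left(146 + G{\left(o \right)}\right)^{2} = \left(146 + 2 \left(-4\right) \left(4 - 4\right)\right)^{2} = \left(146 + 2 \left(-4\right) 0\right)^{2} = \left(146 + 0\right)^{2} = 146^{2} = 21316$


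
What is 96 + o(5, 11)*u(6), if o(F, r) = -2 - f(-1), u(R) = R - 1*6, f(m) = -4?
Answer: 96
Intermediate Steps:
u(R) = -6 + R (u(R) = R - 6 = -6 + R)
o(F, r) = 2 (o(F, r) = -2 - 1*(-4) = -2 + 4 = 2)
96 + o(5, 11)*u(6) = 96 + 2*(-6 + 6) = 96 + 2*0 = 96 + 0 = 96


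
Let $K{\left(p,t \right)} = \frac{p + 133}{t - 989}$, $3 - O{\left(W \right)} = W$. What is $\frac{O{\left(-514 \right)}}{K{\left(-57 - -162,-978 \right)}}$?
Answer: $- \frac{145277}{34} \approx -4272.9$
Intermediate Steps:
$O{\left(W \right)} = 3 - W$
$K{\left(p,t \right)} = \frac{133 + p}{-989 + t}$
$\frac{O{\left(-514 \right)}}{K{\left(-57 - -162,-978 \right)}} = \frac{3 - -514}{\frac{1}{-989 - 978} \left(133 - -105\right)} = \frac{3 + 514}{\frac{1}{-1967} \left(133 + \left(-57 + 162\right)\right)} = \frac{517}{\left(- \frac{1}{1967}\right) \left(133 + 105\right)} = \frac{517}{\left(- \frac{1}{1967}\right) 238} = \frac{517}{- \frac{34}{281}} = 517 \left(- \frac{281}{34}\right) = - \frac{145277}{34}$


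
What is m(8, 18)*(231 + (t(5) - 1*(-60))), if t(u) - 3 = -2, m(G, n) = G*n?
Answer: 42048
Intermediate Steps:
t(u) = 1 (t(u) = 3 - 2 = 1)
m(8, 18)*(231 + (t(5) - 1*(-60))) = (8*18)*(231 + (1 - 1*(-60))) = 144*(231 + (1 + 60)) = 144*(231 + 61) = 144*292 = 42048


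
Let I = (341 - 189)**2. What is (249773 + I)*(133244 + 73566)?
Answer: 56433692370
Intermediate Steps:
I = 23104 (I = 152**2 = 23104)
(249773 + I)*(133244 + 73566) = (249773 + 23104)*(133244 + 73566) = 272877*206810 = 56433692370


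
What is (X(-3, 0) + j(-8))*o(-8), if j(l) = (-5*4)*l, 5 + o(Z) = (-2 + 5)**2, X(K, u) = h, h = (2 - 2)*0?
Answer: 640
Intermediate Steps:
h = 0 (h = 0*0 = 0)
X(K, u) = 0
o(Z) = 4 (o(Z) = -5 + (-2 + 5)**2 = -5 + 3**2 = -5 + 9 = 4)
j(l) = -20*l
(X(-3, 0) + j(-8))*o(-8) = (0 - 20*(-8))*4 = (0 + 160)*4 = 160*4 = 640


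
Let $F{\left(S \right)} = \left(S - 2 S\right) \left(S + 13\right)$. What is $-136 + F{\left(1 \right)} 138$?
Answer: $-2068$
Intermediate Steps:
$F{\left(S \right)} = - S \left(13 + S\right)$
$-136 + F{\left(1 \right)} 138 = -136 + \left(-1\right) 1 \left(13 + 1\right) 138 = -136 + \left(-1\right) 1 \cdot 14 \cdot 138 = -136 - 1932 = -2068$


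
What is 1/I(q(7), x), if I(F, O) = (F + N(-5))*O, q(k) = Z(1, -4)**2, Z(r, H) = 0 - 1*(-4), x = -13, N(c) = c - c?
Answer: -1/208 ≈ -0.0048077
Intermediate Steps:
N(c) = 0
Z(r, H) = 4 (Z(r, H) = 0 + 4 = 4)
q(k) = 16 (q(k) = 4**2 = 16)
I(F, O) = F*O (I(F, O) = (F + 0)*O = F*O)
1/I(q(7), x) = 1/(16*(-13)) = 1/(-208) = -1/208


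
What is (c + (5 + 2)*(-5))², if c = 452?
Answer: 173889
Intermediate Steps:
(c + (5 + 2)*(-5))² = (452 + (5 + 2)*(-5))² = (452 + 7*(-5))² = (452 - 35)² = 417² = 173889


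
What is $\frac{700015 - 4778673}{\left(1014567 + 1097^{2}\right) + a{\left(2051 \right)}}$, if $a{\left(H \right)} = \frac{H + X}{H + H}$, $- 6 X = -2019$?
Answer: $- \frac{33461310232}{18196279879} \approx -1.8389$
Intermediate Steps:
$X = \frac{673}{2}$ ($X = \left(- \frac{1}{6}\right) \left(-2019\right) = \frac{673}{2} \approx 336.5$)
$a{\left(H \right)} = \frac{\frac{673}{2} + H}{2 H}$ ($a{\left(H \right)} = \frac{H + \frac{673}{2}}{H + H} = \frac{\frac{673}{2} + H}{2 H}$)
$\frac{700015 - 4778673}{\left(1014567 + 1097^{2}\right) + a{\left(2051 \right)}} = \frac{700015 - 4778673}{\left(1014567 + 1097^{2}\right) + \frac{673 + 2 \cdot 2051}{4 \cdot 2051}} = - \frac{4078658}{\left(1014567 + 1203409\right) + \frac{1}{4} \cdot \frac{1}{2051} \left(673 + 4102\right)} = - \frac{4078658}{2217976 + \frac{1}{4} \cdot \frac{1}{2051} \cdot 4775} = - \frac{4078658}{2217976 + \frac{4775}{8204}} = - \frac{4078658}{\frac{18196279879}{8204}} = \left(-4078658\right) \frac{8204}{18196279879} = - \frac{33461310232}{18196279879}$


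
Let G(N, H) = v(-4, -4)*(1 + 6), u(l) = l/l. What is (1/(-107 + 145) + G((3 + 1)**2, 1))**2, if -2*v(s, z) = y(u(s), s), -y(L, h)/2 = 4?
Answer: 1134225/1444 ≈ 785.47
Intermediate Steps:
u(l) = 1
y(L, h) = -8 (y(L, h) = -2*4 = -8)
v(s, z) = 4 (v(s, z) = -1/2*(-8) = 4)
G(N, H) = 28 (G(N, H) = 4*(1 + 6) = 4*7 = 28)
(1/(-107 + 145) + G((3 + 1)**2, 1))**2 = (1/(-107 + 145) + 28)**2 = (1/38 + 28)**2 = (1065/38)**2 = 1134225/1444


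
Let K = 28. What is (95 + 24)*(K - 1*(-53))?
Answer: 9639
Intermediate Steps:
(95 + 24)*(K - 1*(-53)) = (95 + 24)*(28 - 1*(-53)) = 119*(28 + 53) = 119*81 = 9639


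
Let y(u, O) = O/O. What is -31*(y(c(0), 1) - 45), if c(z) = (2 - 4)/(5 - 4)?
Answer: 1364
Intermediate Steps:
c(z) = -2 (c(z) = -2/1 = -2*1 = -2)
y(u, O) = 1
-31*(y(c(0), 1) - 45) = -31*(1 - 45) = -31*(-44) = 1364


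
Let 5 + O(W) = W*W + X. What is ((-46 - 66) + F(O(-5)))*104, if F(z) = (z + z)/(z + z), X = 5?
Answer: -11544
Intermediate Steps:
O(W) = W² (O(W) = -5 + (W*W + 5) = -5 + (W² + 5) = -5 + (5 + W²) = W²)
F(z) = 1 (F(z) = (2*z)/((2*z)) = (2*z)*(1/(2*z)) = 1)
((-46 - 66) + F(O(-5)))*104 = ((-46 - 66) + 1)*104 = (-112 + 1)*104 = -111*104 = -11544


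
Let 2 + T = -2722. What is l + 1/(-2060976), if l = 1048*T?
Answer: -5883575357953/2060976 ≈ -2.8548e+6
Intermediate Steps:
T = -2724 (T = -2 - 2722 = -2724)
l = -2854752 (l = 1048*(-2724) = -2854752)
l + 1/(-2060976) = -2854752 + 1/(-2060976) = -2854752 - 1/2060976 = -5883575357953/2060976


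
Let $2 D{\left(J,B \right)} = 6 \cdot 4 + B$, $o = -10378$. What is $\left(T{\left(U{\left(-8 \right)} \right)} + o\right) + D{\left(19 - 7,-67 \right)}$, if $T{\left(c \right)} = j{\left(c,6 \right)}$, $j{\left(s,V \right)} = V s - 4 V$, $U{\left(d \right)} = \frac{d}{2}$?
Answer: $- \frac{20895}{2} \approx -10448.0$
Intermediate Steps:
$U{\left(d \right)} = \frac{d}{2}$ ($U{\left(d \right)} = d \frac{1}{2} = \frac{d}{2}$)
$j{\left(s,V \right)} = - 4 V + V s$
$T{\left(c \right)} = -24 + 6 c$ ($T{\left(c \right)} = 6 \left(-4 + c\right) = -24 + 6 c$)
$D{\left(J,B \right)} = 12 + \frac{B}{2}$ ($D{\left(J,B \right)} = \frac{6 \cdot 4 + B}{2} = \frac{24 + B}{2} = 12 + \frac{B}{2}$)
$\left(T{\left(U{\left(-8 \right)} \right)} + o\right) + D{\left(19 - 7,-67 \right)} = \left(\left(-24 + 6 \cdot \frac{1}{2} \left(-8\right)\right) - 10378\right) + \left(12 + \frac{1}{2} \left(-67\right)\right) = \left(\left(-24 + 6 \left(-4\right)\right) - 10378\right) + \left(12 - \frac{67}{2}\right) = \left(\left(-24 - 24\right) - 10378\right) - \frac{43}{2} = \left(-48 - 10378\right) - \frac{43}{2} = -10426 - \frac{43}{2} = - \frac{20895}{2}$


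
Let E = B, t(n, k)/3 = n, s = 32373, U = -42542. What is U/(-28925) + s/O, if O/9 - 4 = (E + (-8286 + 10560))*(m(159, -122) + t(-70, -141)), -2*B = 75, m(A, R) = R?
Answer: 353752667/241317050 ≈ 1.4659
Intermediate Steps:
t(n, k) = 3*n
B = -75/2 (B = -1/2*75 = -75/2 ≈ -37.500)
E = -75/2 ≈ -37.500
O = -6682626 (O = 36 + 9*((-75/2 + (-8286 + 10560))*(-122 + 3*(-70))) = 36 + 9*((-75/2 + 2274)*(-122 - 210)) = 36 + 9*((4473/2)*(-332)) = 36 + 9*(-742518) = 36 - 6682662 = -6682626)
U/(-28925) + s/O = -42542/(-28925) + 32373/(-6682626) = -42542*(-1/28925) + 32373*(-1/6682626) = 478/325 - 3597/742514 = 353752667/241317050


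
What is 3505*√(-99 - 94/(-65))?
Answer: 701*I*√412165/13 ≈ 34619.0*I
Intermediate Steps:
3505*√(-99 - 94/(-65)) = 3505*√(-99 - 94*(-1/65)) = 3505*√(-99 + 94/65) = 3505*√(-6341/65) = 3505*(I*√412165/65) = 701*I*√412165/13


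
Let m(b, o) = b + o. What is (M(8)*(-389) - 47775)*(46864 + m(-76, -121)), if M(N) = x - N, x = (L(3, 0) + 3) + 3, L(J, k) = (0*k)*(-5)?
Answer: -2193208999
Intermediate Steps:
L(J, k) = 0 (L(J, k) = 0*(-5) = 0)
x = 6 (x = (0 + 3) + 3 = 3 + 3 = 6)
M(N) = 6 - N
(M(8)*(-389) - 47775)*(46864 + m(-76, -121)) = ((6 - 1*8)*(-389) - 47775)*(46864 + (-76 - 121)) = ((6 - 8)*(-389) - 47775)*(46864 - 197) = (-2*(-389) - 47775)*46667 = (778 - 47775)*46667 = -46997*46667 = -2193208999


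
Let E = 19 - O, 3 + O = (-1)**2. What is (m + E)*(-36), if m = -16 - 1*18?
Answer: 468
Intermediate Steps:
m = -34 (m = -16 - 18 = -34)
O = -2 (O = -3 + (-1)**2 = -3 + 1 = -2)
E = 21 (E = 19 - 1*(-2) = 19 + 2 = 21)
(m + E)*(-36) = (-34 + 21)*(-36) = -13*(-36) = 468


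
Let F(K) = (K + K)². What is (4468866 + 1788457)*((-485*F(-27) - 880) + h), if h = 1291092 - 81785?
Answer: -1287963565059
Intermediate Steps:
h = 1209307
F(K) = 4*K² (F(K) = (2*K)² = 4*K²)
(4468866 + 1788457)*((-485*F(-27) - 880) + h) = (4468866 + 1788457)*((-1940*(-27)² - 880) + 1209307) = 6257323*((-1940*729 - 880) + 1209307) = 6257323*((-485*2916 - 880) + 1209307) = 6257323*((-1414260 - 880) + 1209307) = 6257323*(-1415140 + 1209307) = 6257323*(-205833) = -1287963565059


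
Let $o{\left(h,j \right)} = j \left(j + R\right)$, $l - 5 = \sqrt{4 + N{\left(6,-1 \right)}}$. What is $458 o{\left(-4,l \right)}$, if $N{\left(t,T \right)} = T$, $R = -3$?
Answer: $5954 + 3206 \sqrt{3} \approx 11507.0$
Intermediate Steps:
$l = 5 + \sqrt{3}$ ($l = 5 + \sqrt{4 - 1} = 5 + \sqrt{3} \approx 6.732$)
$o{\left(h,j \right)} = j \left(-3 + j\right)$ ($o{\left(h,j \right)} = j \left(j - 3\right) = j \left(-3 + j\right)$)
$458 o{\left(-4,l \right)} = 458 \left(5 + \sqrt{3}\right) \left(-3 + \left(5 + \sqrt{3}\right)\right) = 458 \left(5 + \sqrt{3}\right) \left(2 + \sqrt{3}\right) = 458 \left(2 + \sqrt{3}\right) \left(5 + \sqrt{3}\right)$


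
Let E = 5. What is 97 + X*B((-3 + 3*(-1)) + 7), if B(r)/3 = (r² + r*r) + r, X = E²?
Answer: 322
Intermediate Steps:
X = 25 (X = 5² = 25)
B(r) = 3*r + 6*r² (B(r) = 3*((r² + r*r) + r) = 3*((r² + r²) + r) = 3*(2*r² + r) = 3*(r + 2*r²) = 3*r + 6*r²)
97 + X*B((-3 + 3*(-1)) + 7) = 97 + 25*(3*((-3 + 3*(-1)) + 7)*(1 + 2*((-3 + 3*(-1)) + 7))) = 97 + 25*(3*((-3 - 3) + 7)*(1 + 2*((-3 - 3) + 7))) = 97 + 25*(3*(-6 + 7)*(1 + 2*(-6 + 7))) = 97 + 25*(3*1*(1 + 2*1)) = 97 + 25*(3*1*(1 + 2)) = 97 + 25*(3*1*3) = 97 + 25*9 = 97 + 225 = 322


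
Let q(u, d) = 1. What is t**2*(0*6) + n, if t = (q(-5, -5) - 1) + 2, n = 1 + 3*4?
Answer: 13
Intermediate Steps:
n = 13 (n = 1 + 12 = 13)
t = 2 (t = (1 - 1) + 2 = 0 + 2 = 2)
t**2*(0*6) + n = 2**2*(0*6) + 13 = 4*0 + 13 = 0 + 13 = 13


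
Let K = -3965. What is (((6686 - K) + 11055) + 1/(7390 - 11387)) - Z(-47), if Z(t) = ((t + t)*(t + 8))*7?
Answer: -15812133/3997 ≈ -3956.0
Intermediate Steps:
Z(t) = 14*t*(8 + t) (Z(t) = ((2*t)*(8 + t))*7 = (2*t*(8 + t))*7 = 14*t*(8 + t))
(((6686 - K) + 11055) + 1/(7390 - 11387)) - Z(-47) = (((6686 - 1*(-3965)) + 11055) + 1/(7390 - 11387)) - 14*(-47)*(8 - 47) = (((6686 + 3965) + 11055) + 1/(-3997)) - 14*(-47)*(-39) = ((10651 + 11055) - 1/3997) - 1*25662 = (21706 - 1/3997) - 25662 = 86758881/3997 - 25662 = -15812133/3997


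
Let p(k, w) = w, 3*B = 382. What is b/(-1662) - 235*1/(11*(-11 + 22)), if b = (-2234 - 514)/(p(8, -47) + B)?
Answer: -15521641/8077597 ≈ -1.9216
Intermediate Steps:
B = 382/3 (B = (⅓)*382 = 382/3 ≈ 127.33)
b = -8244/241 (b = (-2234 - 514)/(-47 + 382/3) = -2748/241/3 = -2748*3/241 = -8244/241 ≈ -34.207)
b/(-1662) - 235*1/(11*(-11 + 22)) = -8244/241/(-1662) - 235*1/(11*(-11 + 22)) = -8244/241*(-1/1662) - 235/(11*11) = 1374/66757 - 235/121 = -15521641/8077597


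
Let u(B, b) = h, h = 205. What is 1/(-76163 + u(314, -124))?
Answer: -1/75958 ≈ -1.3165e-5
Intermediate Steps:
u(B, b) = 205
1/(-76163 + u(314, -124)) = 1/(-76163 + 205) = 1/(-75958) = -1/75958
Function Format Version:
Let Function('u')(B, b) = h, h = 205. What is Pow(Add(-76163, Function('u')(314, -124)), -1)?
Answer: Rational(-1, 75958) ≈ -1.3165e-5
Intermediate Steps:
Function('u')(B, b) = 205
Pow(Add(-76163, Function('u')(314, -124)), -1) = Pow(Add(-76163, 205), -1) = Pow(-75958, -1) = Rational(-1, 75958)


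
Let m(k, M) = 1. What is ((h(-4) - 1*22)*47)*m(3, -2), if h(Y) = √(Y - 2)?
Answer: -1034 + 47*I*√6 ≈ -1034.0 + 115.13*I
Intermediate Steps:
h(Y) = √(-2 + Y)
((h(-4) - 1*22)*47)*m(3, -2) = ((√(-2 - 4) - 1*22)*47)*1 = ((√(-6) - 22)*47)*1 = ((I*√6 - 22)*47)*1 = ((-22 + I*√6)*47)*1 = (-1034 + 47*I*√6)*1 = -1034 + 47*I*√6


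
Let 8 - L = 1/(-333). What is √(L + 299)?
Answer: 2*√945646/111 ≈ 17.522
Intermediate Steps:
L = 2665/333 (L = 8 - 1/(-333) = 8 - 1*(-1/333) = 8 + 1/333 = 2665/333 ≈ 8.0030)
√(L + 299) = √(2665/333 + 299) = √(102232/333) = 2*√945646/111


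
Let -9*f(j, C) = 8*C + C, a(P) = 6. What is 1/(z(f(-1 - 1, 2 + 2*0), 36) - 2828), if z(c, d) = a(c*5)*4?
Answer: -1/2804 ≈ -0.00035663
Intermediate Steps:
f(j, C) = -C (f(j, C) = -(8*C + C)/9 = -C)
z(c, d) = 24 (z(c, d) = 6*4 = 24)
1/(z(f(-1 - 1, 2 + 2*0), 36) - 2828) = 1/(24 - 2828) = 1/(-2804) = -1/2804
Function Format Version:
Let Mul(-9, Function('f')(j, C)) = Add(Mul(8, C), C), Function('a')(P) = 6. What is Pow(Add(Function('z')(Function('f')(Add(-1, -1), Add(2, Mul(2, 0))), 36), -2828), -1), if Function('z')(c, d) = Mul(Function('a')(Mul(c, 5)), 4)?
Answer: Rational(-1, 2804) ≈ -0.00035663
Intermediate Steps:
Function('f')(j, C) = Mul(-1, C) (Function('f')(j, C) = Mul(Rational(-1, 9), Add(Mul(8, C), C)) = Mul(Rational(-1, 9), Mul(9, C)) = Mul(-1, C))
Function('z')(c, d) = 24 (Function('z')(c, d) = Mul(6, 4) = 24)
Pow(Add(Function('z')(Function('f')(Add(-1, -1), Add(2, Mul(2, 0))), 36), -2828), -1) = Pow(Add(24, -2828), -1) = Pow(-2804, -1) = Rational(-1, 2804)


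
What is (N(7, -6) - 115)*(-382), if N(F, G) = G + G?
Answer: 48514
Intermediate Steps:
N(F, G) = 2*G
(N(7, -6) - 115)*(-382) = (2*(-6) - 115)*(-382) = (-12 - 115)*(-382) = -127*(-382) = 48514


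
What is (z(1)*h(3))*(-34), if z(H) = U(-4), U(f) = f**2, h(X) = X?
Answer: -1632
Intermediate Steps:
z(H) = 16 (z(H) = (-4)**2 = 16)
(z(1)*h(3))*(-34) = (16*3)*(-34) = 48*(-34) = -1632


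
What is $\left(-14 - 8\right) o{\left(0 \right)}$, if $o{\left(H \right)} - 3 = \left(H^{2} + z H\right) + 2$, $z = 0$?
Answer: $-110$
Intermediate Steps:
$o{\left(H \right)} = 5 + H^{2}$ ($o{\left(H \right)} = 3 + \left(\left(H^{2} + 0 H\right) + 2\right) = 3 + \left(\left(H^{2} + 0\right) + 2\right) = 3 + \left(H^{2} + 2\right) = 3 + \left(2 + H^{2}\right) = 5 + H^{2}$)
$\left(-14 - 8\right) o{\left(0 \right)} = \left(-14 - 8\right) \left(5 + 0^{2}\right) = - 22 \left(5 + 0\right) = \left(-22\right) 5 = -110$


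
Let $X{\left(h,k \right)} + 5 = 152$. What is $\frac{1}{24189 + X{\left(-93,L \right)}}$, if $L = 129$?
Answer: $\frac{1}{24336} \approx 4.1091 \cdot 10^{-5}$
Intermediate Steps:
$X{\left(h,k \right)} = 147$ ($X{\left(h,k \right)} = -5 + 152 = 147$)
$\frac{1}{24189 + X{\left(-93,L \right)}} = \frac{1}{24189 + 147} = \frac{1}{24336}$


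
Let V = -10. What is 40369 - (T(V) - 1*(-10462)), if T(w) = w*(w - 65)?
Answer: 29157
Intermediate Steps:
T(w) = w*(-65 + w)
40369 - (T(V) - 1*(-10462)) = 40369 - (-10*(-65 - 10) - 1*(-10462)) = 40369 - (-10*(-75) + 10462) = 40369 - (750 + 10462) = 40369 - 1*11212 = 40369 - 11212 = 29157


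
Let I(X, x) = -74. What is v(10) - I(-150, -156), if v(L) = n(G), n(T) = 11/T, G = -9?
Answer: 655/9 ≈ 72.778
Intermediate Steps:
v(L) = -11/9 (v(L) = 11/(-9) = 11*(-⅑) = -11/9)
v(10) - I(-150, -156) = -11/9 - 1*(-74) = -11/9 + 74 = 655/9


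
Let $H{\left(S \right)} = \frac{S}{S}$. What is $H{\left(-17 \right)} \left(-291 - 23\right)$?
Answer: $-314$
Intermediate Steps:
$H{\left(S \right)} = 1$
$H{\left(-17 \right)} \left(-291 - 23\right) = 1 \left(-291 - 23\right) = 1 \left(-314\right) = -314$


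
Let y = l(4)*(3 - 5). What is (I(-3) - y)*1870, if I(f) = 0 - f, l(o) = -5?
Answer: -13090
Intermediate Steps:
I(f) = -f
y = 10 (y = -5*(3 - 5) = -5*(-2) = 10)
(I(-3) - y)*1870 = (-1*(-3) - 1*10)*1870 = (3 - 10)*1870 = -7*1870 = -13090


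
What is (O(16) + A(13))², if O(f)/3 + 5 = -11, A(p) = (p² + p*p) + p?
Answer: 91809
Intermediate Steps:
A(p) = p + 2*p² (A(p) = (p² + p²) + p = 2*p² + p = p + 2*p²)
O(f) = -48 (O(f) = -15 + 3*(-11) = -15 - 33 = -48)
(O(16) + A(13))² = (-48 + 13*(1 + 2*13))² = (-48 + 13*(1 + 26))² = (-48 + 13*27)² = (-48 + 351)² = 303² = 91809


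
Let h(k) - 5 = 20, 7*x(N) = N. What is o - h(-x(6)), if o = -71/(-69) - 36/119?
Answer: -199310/8211 ≈ -24.274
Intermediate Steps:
x(N) = N/7
h(k) = 25 (h(k) = 5 + 20 = 25)
o = 5965/8211 (o = -71*(-1/69) - 36*1/119 = 71/69 - 36/119 = 5965/8211 ≈ 0.72646)
o - h(-x(6)) = 5965/8211 - 1*25 = 5965/8211 - 25 = -199310/8211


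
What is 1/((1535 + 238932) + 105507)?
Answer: 1/345974 ≈ 2.8904e-6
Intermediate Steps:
1/((1535 + 238932) + 105507) = 1/(240467 + 105507) = 1/345974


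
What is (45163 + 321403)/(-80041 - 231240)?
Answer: -366566/311281 ≈ -1.1776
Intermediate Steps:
(45163 + 321403)/(-80041 - 231240) = 366566/(-311281) = 366566*(-1/311281) = -366566/311281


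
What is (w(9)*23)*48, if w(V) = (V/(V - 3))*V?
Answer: 14904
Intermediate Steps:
w(V) = V²/(-3 + V) (w(V) = (V/(-3 + V))*V = V²/(-3 + V))
(w(9)*23)*48 = ((9²/(-3 + 9))*23)*48 = ((81/6)*23)*48 = ((81*(⅙))*23)*48 = ((27/2)*23)*48 = (621/2)*48 = 14904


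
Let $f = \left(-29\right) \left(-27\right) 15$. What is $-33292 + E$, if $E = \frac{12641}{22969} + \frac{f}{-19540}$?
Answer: $- \frac{2988389421937}{89762852} \approx -33292.0$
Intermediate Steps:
$f = 11745$ ($f = 783 \cdot 15 = 11745$)
$E = - \frac{4553153}{89762852}$ ($E = \frac{12641}{22969} + \frac{11745}{-19540} = 12641 \cdot \frac{1}{22969} + 11745 \left(- \frac{1}{19540}\right) = \frac{12641}{22969} - \frac{2349}{3908} = - \frac{4553153}{89762852} \approx -0.050724$)
$-33292 + E = -33292 - \frac{4553153}{89762852} = - \frac{2988389421937}{89762852}$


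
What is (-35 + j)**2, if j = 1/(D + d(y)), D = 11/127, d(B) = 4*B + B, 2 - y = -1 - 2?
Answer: 12406172689/10150596 ≈ 1222.2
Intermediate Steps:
y = 5 (y = 2 - (-1 - 2) = 2 - 1*(-3) = 2 + 3 = 5)
d(B) = 5*B
D = 11/127 (D = 11*(1/127) = 11/127 ≈ 0.086614)
j = 127/3186 (j = 1/(11/127 + 5*5) = 1/(11/127 + 25) = 1/(3186/127) = 127/3186 ≈ 0.039862)
(-35 + j)**2 = (-35 + 127/3186)**2 = (-111383/3186)**2 = 12406172689/10150596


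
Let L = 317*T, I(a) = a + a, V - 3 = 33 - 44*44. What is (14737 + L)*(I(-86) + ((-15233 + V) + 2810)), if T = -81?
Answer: 158575300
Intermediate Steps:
V = -1900 (V = 3 + (33 - 44*44) = 3 + (33 - 1936) = 3 - 1903 = -1900)
I(a) = 2*a
L = -25677 (L = 317*(-81) = -25677)
(14737 + L)*(I(-86) + ((-15233 + V) + 2810)) = (14737 - 25677)*(2*(-86) + ((-15233 - 1900) + 2810)) = -10940*(-172 + (-17133 + 2810)) = -10940*(-172 - 14323) = -10940*(-14495) = 158575300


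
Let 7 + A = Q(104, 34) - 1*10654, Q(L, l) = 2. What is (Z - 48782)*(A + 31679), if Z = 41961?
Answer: -143377420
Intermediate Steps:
A = -10659 (A = -7 + (2 - 1*10654) = -7 + (2 - 10654) = -7 - 10652 = -10659)
(Z - 48782)*(A + 31679) = (41961 - 48782)*(-10659 + 31679) = -6821*21020 = -143377420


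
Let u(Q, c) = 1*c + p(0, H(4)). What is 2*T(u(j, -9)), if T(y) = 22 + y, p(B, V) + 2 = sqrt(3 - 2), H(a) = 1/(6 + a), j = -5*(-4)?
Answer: 24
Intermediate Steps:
j = 20
p(B, V) = -1 (p(B, V) = -2 + sqrt(3 - 2) = -2 + sqrt(1) = -2 + 1 = -1)
u(Q, c) = -1 + c (u(Q, c) = 1*c - 1 = c - 1 = -1 + c)
2*T(u(j, -9)) = 2*(22 + (-1 - 9)) = 2*(22 - 10) = 2*12 = 24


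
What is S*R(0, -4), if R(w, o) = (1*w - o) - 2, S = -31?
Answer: -62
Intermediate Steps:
R(w, o) = -2 + w - o (R(w, o) = (w - o) - 2 = -2 + w - o)
S*R(0, -4) = -31*(-2 + 0 - 1*(-4)) = -31*(-2 + 0 + 4) = -31*2 = -62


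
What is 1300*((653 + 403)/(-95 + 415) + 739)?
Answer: 964990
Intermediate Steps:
1300*((653 + 403)/(-95 + 415) + 739) = 1300*(1056/320 + 739) = 1300*(1056*(1/320) + 739) = 1300*(33/10 + 739) = 1300*(7423/10) = 964990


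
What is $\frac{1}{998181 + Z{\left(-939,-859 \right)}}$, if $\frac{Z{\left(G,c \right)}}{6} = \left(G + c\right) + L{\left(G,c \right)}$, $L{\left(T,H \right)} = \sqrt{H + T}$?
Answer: $\frac{329131}{324981667059} - \frac{2 i \sqrt{1798}}{324981667059} \approx 1.0128 \cdot 10^{-6} - 2.6096 \cdot 10^{-10} i$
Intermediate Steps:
$Z{\left(G,c \right)} = 6 G + 6 c + 6 \sqrt{G + c}$ ($Z{\left(G,c \right)} = 6 \left(\left(G + c\right) + \sqrt{c + G}\right) = 6 \left(\left(G + c\right) + \sqrt{G + c}\right) = 6 \left(G + c + \sqrt{G + c}\right) = 6 G + 6 c + 6 \sqrt{G + c}$)
$\frac{1}{998181 + Z{\left(-939,-859 \right)}} = \frac{1}{998181 + \left(6 \left(-939\right) + 6 \left(-859\right) + 6 \sqrt{-939 - 859}\right)} = \frac{1}{998181 - \left(10788 - 6 i \sqrt{1798}\right)} = \frac{1}{987393 + 6 i \sqrt{1798}}$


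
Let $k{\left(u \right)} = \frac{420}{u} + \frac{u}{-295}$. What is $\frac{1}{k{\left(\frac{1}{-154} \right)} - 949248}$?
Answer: $- \frac{45430}{46062749039} \approx -9.8626 \cdot 10^{-7}$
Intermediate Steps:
$k{\left(u \right)} = \frac{420}{u} - \frac{u}{295}$ ($k{\left(u \right)} = \frac{420}{u} + u \left(- \frac{1}{295}\right) = \frac{420}{u} - \frac{u}{295}$)
$\frac{1}{k{\left(\frac{1}{-154} \right)} - 949248} = \frac{1}{\left(\frac{420}{\frac{1}{-154}} - \frac{1}{295 \left(-154\right)}\right) - 949248} = \frac{1}{\left(\frac{420}{- \frac{1}{154}} - - \frac{1}{45430}\right) - 949248} = \frac{1}{\left(420 \left(-154\right) + \frac{1}{45430}\right) - 949248} = \frac{1}{\left(-64680 + \frac{1}{45430}\right) - 949248} = \frac{1}{- \frac{2938412399}{45430} - 949248} = \frac{1}{- \frac{46062749039}{45430}} = - \frac{45430}{46062749039}$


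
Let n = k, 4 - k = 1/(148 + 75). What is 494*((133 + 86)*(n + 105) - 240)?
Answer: 2603130036/223 ≈ 1.1673e+7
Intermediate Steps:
k = 891/223 (k = 4 - 1/(148 + 75) = 4 - 1/223 = 891/223 ≈ 3.9955)
n = 891/223 ≈ 3.9955
494*((133 + 86)*(n + 105) - 240) = 494*((133 + 86)*(891/223 + 105) - 240) = 494*(219*(24306/223) - 240) = 494*(5323014/223 - 240) = 494*(5269494/223) = 2603130036/223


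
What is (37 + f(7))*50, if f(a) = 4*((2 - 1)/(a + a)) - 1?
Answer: 12700/7 ≈ 1814.3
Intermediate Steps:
f(a) = -1 + 2/a (f(a) = 4*(1/(2*a)) - 1 = 2/a - 1 = -1 + 2/a)
(37 + f(7))*50 = (37 + (2 - 1*7)/7)*50 = (37 + (2 - 7)/7)*50 = (37 + (⅐)*(-5))*50 = (37 - 5/7)*50 = (254/7)*50 = 12700/7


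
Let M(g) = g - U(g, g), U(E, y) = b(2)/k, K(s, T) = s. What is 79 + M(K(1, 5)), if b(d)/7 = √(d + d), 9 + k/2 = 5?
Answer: 327/4 ≈ 81.750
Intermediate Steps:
k = -8 (k = -18 + 2*5 = -18 + 10 = -8)
b(d) = 7*√2*√d (b(d) = 7*√(d + d) = 7*√(2*d) = 7*(√2*√d) = 7*√2*√d)
U(E, y) = -7/4 (U(E, y) = (7*√2*√2)/(-8) = 14*(-⅛) = -7/4)
M(g) = 7/4 + g (M(g) = g - 1*(-7/4) = g + 7/4 = 7/4 + g)
79 + M(K(1, 5)) = 79 + (7/4 + 1) = 79 + 11/4 = 327/4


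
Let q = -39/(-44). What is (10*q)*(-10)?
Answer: -975/11 ≈ -88.636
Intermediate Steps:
q = 39/44 (q = -39*(-1/44) = 39/44 ≈ 0.88636)
(10*q)*(-10) = (10*(39/44))*(-10) = (195/22)*(-10) = -975/11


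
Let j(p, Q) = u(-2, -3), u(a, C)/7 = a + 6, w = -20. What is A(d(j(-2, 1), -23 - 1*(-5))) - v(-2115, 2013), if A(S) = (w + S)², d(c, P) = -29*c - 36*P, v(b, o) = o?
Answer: 31843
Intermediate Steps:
u(a, C) = 42 + 7*a (u(a, C) = 7*(a + 6) = 7*(6 + a) = 42 + 7*a)
j(p, Q) = 28 (j(p, Q) = 42 + 7*(-2) = 42 - 14 = 28)
d(c, P) = -36*P - 29*c
A(S) = (-20 + S)²
A(d(j(-2, 1), -23 - 1*(-5))) - v(-2115, 2013) = (-20 + (-36*(-23 - 1*(-5)) - 29*28))² - 1*2013 = (-20 + (-36*(-23 + 5) - 812))² - 2013 = (-20 + (-36*(-18) - 812))² - 2013 = (-20 + (648 - 812))² - 2013 = (-20 - 164)² - 2013 = (-184)² - 2013 = 33856 - 2013 = 31843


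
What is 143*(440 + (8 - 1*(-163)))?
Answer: 87373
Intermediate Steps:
143*(440 + (8 - 1*(-163))) = 143*(440 + (8 + 163)) = 143*(440 + 171) = 143*611 = 87373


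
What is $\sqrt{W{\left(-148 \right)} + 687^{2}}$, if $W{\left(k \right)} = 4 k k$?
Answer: $\sqrt{559585} \approx 748.05$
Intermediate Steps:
$W{\left(k \right)} = 4 k^{2}$
$\sqrt{W{\left(-148 \right)} + 687^{2}} = \sqrt{4 \left(-148\right)^{2} + 687^{2}} = \sqrt{4 \cdot 21904 + 471969} = \sqrt{87616 + 471969} = \sqrt{559585}$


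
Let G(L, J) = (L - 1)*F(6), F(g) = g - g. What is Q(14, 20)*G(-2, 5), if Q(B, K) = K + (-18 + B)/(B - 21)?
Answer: 0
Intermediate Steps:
F(g) = 0
Q(B, K) = K + (-18 + B)/(-21 + B)
G(L, J) = 0 (G(L, J) = (L - 1)*0 = (-1 + L)*0 = 0)
Q(14, 20)*G(-2, 5) = ((-18 + 14 - 21*20 + 14*20)/(-21 + 14))*0 = ((-18 + 14 - 420 + 280)/(-7))*0 = -⅐*(-144)*0 = (144/7)*0 = 0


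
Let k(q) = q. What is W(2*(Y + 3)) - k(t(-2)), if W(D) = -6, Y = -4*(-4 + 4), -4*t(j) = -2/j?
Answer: -23/4 ≈ -5.7500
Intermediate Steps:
t(j) = 1/(2*j) (t(j) = -(-1)/(2*j) = 1/(2*j))
Y = 0 (Y = -4*0 = 0)
W(2*(Y + 3)) - k(t(-2)) = -6 - 1/(2*(-2)) = -6 - (-1)/(2*2) = -6 - 1*(-¼) = -6 + ¼ = -23/4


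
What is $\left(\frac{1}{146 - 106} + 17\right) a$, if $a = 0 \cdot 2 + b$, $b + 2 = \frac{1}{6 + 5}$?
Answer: $- \frac{14301}{440} \approx -32.502$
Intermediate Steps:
$b = - \frac{21}{11}$ ($b = -2 + \frac{1}{6 + 5} = -2 + \frac{1}{11} = - \frac{21}{11} \approx -1.9091$)
$a = - \frac{21}{11}$ ($a = 0 \cdot 2 - \frac{21}{11} = 0 - \frac{21}{11} = - \frac{21}{11} \approx -1.9091$)
$\left(\frac{1}{146 - 106} + 17\right) a = \left(\frac{1}{146 - 106} + 17\right) \left(- \frac{21}{11}\right) = \left(\frac{1}{40} + 17\right) \left(- \frac{21}{11}\right) = \frac{681}{40} \left(- \frac{21}{11}\right) = - \frac{14301}{440}$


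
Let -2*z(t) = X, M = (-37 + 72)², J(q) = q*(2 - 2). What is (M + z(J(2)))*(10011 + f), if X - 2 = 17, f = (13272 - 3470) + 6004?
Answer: 62761127/2 ≈ 3.1381e+7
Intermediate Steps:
f = 15806 (f = 9802 + 6004 = 15806)
J(q) = 0 (J(q) = q*0 = 0)
X = 19 (X = 2 + 17 = 19)
M = 1225 (M = 35² = 1225)
z(t) = -19/2 (z(t) = -½*19 = -19/2)
(M + z(J(2)))*(10011 + f) = (1225 - 19/2)*(10011 + 15806) = (2431/2)*25817 = 62761127/2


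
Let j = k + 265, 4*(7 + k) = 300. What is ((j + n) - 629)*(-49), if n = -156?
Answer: 22148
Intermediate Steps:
k = 68 (k = -7 + (¼)*300 = -7 + 75 = 68)
j = 333 (j = 68 + 265 = 333)
((j + n) - 629)*(-49) = ((333 - 156) - 629)*(-49) = (177 - 629)*(-49) = -452*(-49) = 22148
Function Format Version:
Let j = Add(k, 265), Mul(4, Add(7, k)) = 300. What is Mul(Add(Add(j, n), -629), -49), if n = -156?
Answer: 22148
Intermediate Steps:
k = 68 (k = Add(-7, Mul(Rational(1, 4), 300)) = Add(-7, 75) = 68)
j = 333 (j = Add(68, 265) = 333)
Mul(Add(Add(j, n), -629), -49) = Mul(Add(Add(333, -156), -629), -49) = Mul(Add(177, -629), -49) = Mul(-452, -49) = 22148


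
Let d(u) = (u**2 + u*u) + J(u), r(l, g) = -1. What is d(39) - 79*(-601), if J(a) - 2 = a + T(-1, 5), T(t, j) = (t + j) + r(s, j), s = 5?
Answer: 50565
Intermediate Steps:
T(t, j) = -1 + j + t (T(t, j) = (t + j) - 1 = (j + t) - 1 = -1 + j + t)
J(a) = 5 + a (J(a) = 2 + (a + (-1 + 5 - 1)) = 2 + (a + 3) = 2 + (3 + a) = 5 + a)
d(u) = 5 + u + 2*u**2 (d(u) = (u**2 + u*u) + (5 + u) = (u**2 + u**2) + (5 + u) = 2*u**2 + (5 + u) = 5 + u + 2*u**2)
d(39) - 79*(-601) = (5 + 39 + 2*39**2) - 79*(-601) = (5 + 39 + 2*1521) + 47479 = (5 + 39 + 3042) + 47479 = 3086 + 47479 = 50565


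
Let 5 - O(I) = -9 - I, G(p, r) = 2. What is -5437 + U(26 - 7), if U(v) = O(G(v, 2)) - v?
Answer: -5440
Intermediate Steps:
O(I) = 14 + I (O(I) = 5 - (-9 - I) = 5 + (9 + I) = 14 + I)
U(v) = 16 - v (U(v) = (14 + 2) - v = 16 - v)
-5437 + U(26 - 7) = -5437 + (16 - (26 - 7)) = -5437 + (16 - 1*19) = -5437 + (16 - 19) = -5437 - 3 = -5440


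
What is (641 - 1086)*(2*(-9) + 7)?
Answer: 4895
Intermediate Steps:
(641 - 1086)*(2*(-9) + 7) = -445*(-18 + 7) = -445*(-11) = 4895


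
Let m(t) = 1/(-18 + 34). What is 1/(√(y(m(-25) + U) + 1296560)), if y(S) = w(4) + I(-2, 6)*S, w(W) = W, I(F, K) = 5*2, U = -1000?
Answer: 2*√2287226/3430839 ≈ 0.00088163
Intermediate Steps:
I(F, K) = 10
m(t) = 1/16
y(S) = 4 + 10*S
1/(√(y(m(-25) + U) + 1296560)) = 1/(√((4 + 10*(1/16 - 1000)) + 1296560)) = 1/(√((4 + 10*(-15999/16)) + 1296560)) = 1/(√((4 - 79995/8) + 1296560)) = 1/(√(-79963/8 + 1296560)) = 1/(√(10292517/8)) = 1/(3*√2287226/4) = 2*√2287226/3430839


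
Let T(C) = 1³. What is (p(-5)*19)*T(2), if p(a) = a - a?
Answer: 0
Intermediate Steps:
T(C) = 1
p(a) = 0
(p(-5)*19)*T(2) = (0*19)*1 = 0*1 = 0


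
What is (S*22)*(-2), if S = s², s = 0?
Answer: 0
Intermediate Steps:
S = 0 (S = 0² = 0)
(S*22)*(-2) = (0*22)*(-2) = 0*(-2) = 0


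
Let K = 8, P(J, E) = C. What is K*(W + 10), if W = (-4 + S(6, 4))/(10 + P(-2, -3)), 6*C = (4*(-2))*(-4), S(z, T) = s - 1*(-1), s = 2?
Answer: 1828/23 ≈ 79.478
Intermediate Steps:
S(z, T) = 3 (S(z, T) = 2 - 1*(-1) = 2 + 1 = 3)
C = 16/3 (C = ((4*(-2))*(-4))/6 = (-8*(-4))/6 = (⅙)*32 = 16/3 ≈ 5.3333)
P(J, E) = 16/3
W = -3/46 (W = (-4 + 3)/(10 + 16/3) = -1/46/3 = -1*3/46 = -3/46 ≈ -0.065217)
K*(W + 10) = 8*(-3/46 + 10) = 8*(457/46) = 1828/23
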